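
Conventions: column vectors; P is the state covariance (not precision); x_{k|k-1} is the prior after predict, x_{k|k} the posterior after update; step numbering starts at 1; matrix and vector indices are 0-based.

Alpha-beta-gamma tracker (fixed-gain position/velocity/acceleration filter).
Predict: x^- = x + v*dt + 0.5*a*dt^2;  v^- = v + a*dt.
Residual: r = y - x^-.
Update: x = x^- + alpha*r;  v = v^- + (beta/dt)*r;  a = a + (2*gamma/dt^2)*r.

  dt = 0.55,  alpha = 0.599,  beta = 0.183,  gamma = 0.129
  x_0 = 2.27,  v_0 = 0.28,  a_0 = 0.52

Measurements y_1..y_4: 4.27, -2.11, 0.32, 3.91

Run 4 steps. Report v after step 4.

step 1: x_pred=2.5027  r=1.7673  x^+=3.5613  v^+=1.1540  a^+=2.0274
step 2: x_pred=4.5027  r=-6.6127  x^+=0.5417  v^+=0.0689  a^+=-3.6125
step 3: x_pred=0.0332  r=0.2868  x^+=0.2050  v^+=-1.8226  a^+=-3.3679
step 4: x_pred=-1.3068  r=5.2168  x^+=1.8181  v^+=-1.9391  a^+=1.0815

v_post = -1.9391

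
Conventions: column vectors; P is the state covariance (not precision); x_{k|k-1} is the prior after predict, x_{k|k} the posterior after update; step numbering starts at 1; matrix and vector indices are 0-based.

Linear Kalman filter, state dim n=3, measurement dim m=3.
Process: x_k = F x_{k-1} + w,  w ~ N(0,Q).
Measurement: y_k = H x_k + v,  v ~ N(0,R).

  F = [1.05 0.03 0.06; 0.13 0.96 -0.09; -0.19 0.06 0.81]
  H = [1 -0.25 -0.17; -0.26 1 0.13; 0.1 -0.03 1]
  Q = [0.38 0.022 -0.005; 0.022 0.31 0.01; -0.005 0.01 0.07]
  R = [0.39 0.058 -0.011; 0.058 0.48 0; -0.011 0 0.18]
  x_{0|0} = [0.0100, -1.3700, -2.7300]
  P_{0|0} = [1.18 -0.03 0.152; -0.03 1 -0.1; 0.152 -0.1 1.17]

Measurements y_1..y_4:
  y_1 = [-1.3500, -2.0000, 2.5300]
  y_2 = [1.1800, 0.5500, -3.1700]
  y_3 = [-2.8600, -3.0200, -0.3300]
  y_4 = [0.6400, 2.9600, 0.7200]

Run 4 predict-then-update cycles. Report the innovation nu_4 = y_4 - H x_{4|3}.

step 1: x^-=[-0.1944, -1.0682, -2.2954]  P^-=[1.7030 0.1565 -0.0587; 0.1565 1.2673 -0.1002; -0.0587 -0.1002 0.8280]  S=[2.1293 -0.5431 -0.0137; -0.5431 1.7729 -0.0431; -0.0137 -0.0431 1.0195]  K=[0.8085 0.0848 0.1193; 0.1152 0.7176 -0.0883; -0.0742 0.0097 0.8088]  nu=[-1.8129, -0.6839, 4.8128]  x^+=[-1.1438, -2.1930, 1.7249]  P^+=[0.3619 0.1840 -0.0181; 0.1840 0.4021 -0.0235; -0.0181 -0.0235 0.1475]
step 2: x^-=[-1.1633, -2.4093, 1.4829]  P^-=[0.7891 0.2687 -0.0746; 0.2687 0.7383 -0.0390; -0.0746 -0.0390 0.1804]  S=[1.1181 -0.0547 -0.0357; -0.0547 1.1298 -0.0107; -0.0357 -0.0107 0.3547]  K=[0.6628 0.0803 0.0587; 0.1079 0.5917 -0.0680; -0.0697 0.0046 0.4838]  nu=[1.9931, 2.4640, -4.6089]  x^+=[0.0849, -0.4229, -0.8747]  P^+=[0.2981 0.1573 -0.0218; 0.1573 0.3337 -0.0191; -0.0218 -0.0191 0.0895]
step 3: x^-=[0.0240, -0.3162, -0.7500]  P^-=[0.7164 0.2318 -0.0694; 0.2318 0.6663 -0.0296; -0.0694 -0.0296 0.1419]  S=[1.0573 -0.0572 -0.0322; -0.0572 1.0736 -0.0075; -0.0322 -0.0075 0.3162]  K=[0.6392 0.0685 0.0519; 0.0952 0.5656 -0.0603; -0.0682 0.0057 0.4229]  nu=[-3.0906, -2.6000, 0.4081]  x^+=[-2.1082, -2.1057, -0.3815]  P^+=[0.2857 0.1471 -0.0219; 0.1471 0.3175 -0.0171; -0.0219 -0.0171 0.0785]
step 4: x^-=[-2.2997, -2.2612, -0.0347]  P^-=[0.7020 0.2195 -0.0680; 0.2195 0.6482 -0.0260; -0.0680 -0.0260 0.1347]  S=[1.0476 -0.0624 -0.0314; -0.0624 1.0616 -0.0057; -0.0314 -0.0057 0.3090]  K=[0.6341 0.0640 0.0514; 0.0906 0.5587 -0.0567; -0.0679 0.0068 0.4098]  nu=[2.3685, 4.6278, 0.9169]  x^+=[-0.4544, 0.4867, 0.2117]  P^+=[0.2827 0.1438 -0.0217; 0.1438 0.3129 -0.0162; -0.0217 -0.0162 0.0762]

innov = [2.3685, 4.6278, 0.9169]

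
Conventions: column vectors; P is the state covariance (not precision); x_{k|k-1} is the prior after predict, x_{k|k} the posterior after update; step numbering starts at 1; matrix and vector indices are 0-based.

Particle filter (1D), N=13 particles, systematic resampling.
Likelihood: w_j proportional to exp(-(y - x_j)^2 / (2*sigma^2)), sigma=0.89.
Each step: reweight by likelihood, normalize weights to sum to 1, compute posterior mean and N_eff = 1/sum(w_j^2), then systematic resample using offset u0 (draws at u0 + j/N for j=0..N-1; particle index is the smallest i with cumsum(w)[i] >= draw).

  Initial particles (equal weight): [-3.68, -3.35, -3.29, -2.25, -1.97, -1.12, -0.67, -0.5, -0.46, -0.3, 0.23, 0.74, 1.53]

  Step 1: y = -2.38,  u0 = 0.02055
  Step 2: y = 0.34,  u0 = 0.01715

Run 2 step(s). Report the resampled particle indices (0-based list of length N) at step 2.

resampled_idx = [6, 9, 11, 11, 11, 12, 12, 12, 12, 12, 12, 12, 12]

step 1: w=[0.0822, 0.1318, 0.1415, 0.2362, 0.2147, 0.0876, 0.0377, 0.0256, 0.0233, 0.0156, 0.0032, 0.0005, 0.0000]  mean=-2.3144  Neff=6.3858  idx=[0, 1, 1, 2, 2, 3, 3, 3, 4, 4, 4, 5, 7]
step 2: w=[0.0000, 0.0002, 0.0002, 0.0002, 0.0002, 0.0138, 0.0138, 0.0138, 0.0328, 0.0328, 0.0328, 0.2483, 0.6108]  mean=-0.8738  Neff=2.2800  idx=[6, 9, 11, 11, 11, 12, 12, 12, 12, 12, 12, 12, 12]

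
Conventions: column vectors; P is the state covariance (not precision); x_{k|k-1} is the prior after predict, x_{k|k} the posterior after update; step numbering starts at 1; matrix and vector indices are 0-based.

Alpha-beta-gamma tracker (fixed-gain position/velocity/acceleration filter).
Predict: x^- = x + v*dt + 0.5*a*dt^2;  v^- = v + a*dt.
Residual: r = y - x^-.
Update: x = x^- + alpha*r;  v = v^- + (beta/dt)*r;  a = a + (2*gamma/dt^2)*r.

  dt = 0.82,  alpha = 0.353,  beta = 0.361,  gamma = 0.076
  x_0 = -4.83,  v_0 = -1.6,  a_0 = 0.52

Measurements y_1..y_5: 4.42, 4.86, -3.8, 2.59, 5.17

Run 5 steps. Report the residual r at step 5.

resid = -2.7368

step 1: x_pred=-5.9672  r=10.3872  x^+=-2.3005  v^+=3.3993  a^+=2.8681
step 2: x_pred=1.4512  r=3.4088  x^+=2.6545  v^+=7.2518  a^+=3.6387
step 3: x_pred=9.8243  r=-13.6243  x^+=5.0149  v^+=4.2375  a^+=0.5588
step 4: x_pred=8.6776  r=-6.0876  x^+=6.5287  v^+=2.0157  a^+=-0.8173
step 5: x_pred=7.9068  r=-2.7368  x^+=6.9407  v^+=0.1407  a^+=-1.4360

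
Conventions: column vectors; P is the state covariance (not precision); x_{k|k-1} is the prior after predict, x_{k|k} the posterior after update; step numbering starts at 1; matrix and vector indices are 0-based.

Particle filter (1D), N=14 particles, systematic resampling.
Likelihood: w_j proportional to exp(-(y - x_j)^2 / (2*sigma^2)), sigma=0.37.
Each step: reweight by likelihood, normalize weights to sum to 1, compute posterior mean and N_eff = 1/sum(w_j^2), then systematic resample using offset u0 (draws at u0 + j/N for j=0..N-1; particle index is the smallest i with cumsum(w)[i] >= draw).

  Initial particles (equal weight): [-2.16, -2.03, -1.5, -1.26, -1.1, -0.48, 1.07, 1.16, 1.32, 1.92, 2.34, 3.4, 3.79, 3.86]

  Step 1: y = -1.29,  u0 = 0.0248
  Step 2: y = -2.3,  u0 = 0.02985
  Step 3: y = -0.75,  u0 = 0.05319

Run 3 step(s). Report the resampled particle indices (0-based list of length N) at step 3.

resampled_idx = [9, 9, 10, 10, 11, 11, 12, 12, 13, 13, 13, 13, 13, 13]

step 1: w=[0.0209, 0.0449, 0.2824, 0.3307, 0.2908, 0.0302, 0.0000, 0.0000, 0.0000, 0.0000, 0.0000, 0.0000, 0.0000, 0.0000]  mean=-1.3111  Neff=3.6090  idx=[1, 2, 2, 2, 2, 3, 3, 3, 3, 3, 4, 4, 4, 4]
step 2: w=[0.6035, 0.0761, 0.0761, 0.0761, 0.0761, 0.0152, 0.0152, 0.0152, 0.0152, 0.0152, 0.0041, 0.0041, 0.0041, 0.0041]  mean=-1.7951  Neff=2.5731  idx=[0, 0, 0, 0, 0, 0, 0, 0, 0, 1, 2, 3, 4, 8]
step 3: w=[0.0027, 0.0027, 0.0027, 0.0027, 0.0027, 0.0027, 0.0027, 0.0027, 0.0027, 0.1390, 0.1390, 0.1390, 0.1390, 0.4194]  mean=-1.4124  Neff=3.9484  idx=[9, 9, 10, 10, 11, 11, 12, 12, 13, 13, 13, 13, 13, 13]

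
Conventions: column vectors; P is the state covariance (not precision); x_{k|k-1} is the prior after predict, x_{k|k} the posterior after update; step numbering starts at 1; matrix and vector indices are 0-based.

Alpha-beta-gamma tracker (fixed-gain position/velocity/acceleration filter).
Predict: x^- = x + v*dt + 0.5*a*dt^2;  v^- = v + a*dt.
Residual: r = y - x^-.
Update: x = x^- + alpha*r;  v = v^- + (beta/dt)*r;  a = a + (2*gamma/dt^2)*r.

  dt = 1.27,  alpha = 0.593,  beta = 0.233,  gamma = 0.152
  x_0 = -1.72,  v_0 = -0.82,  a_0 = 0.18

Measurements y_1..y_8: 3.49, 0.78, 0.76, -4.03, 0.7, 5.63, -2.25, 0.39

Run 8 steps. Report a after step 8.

a_post = 0.2431

step 1: x_pred=-2.6162  r=6.1062  x^+=1.0048  v^+=0.5289  a^+=1.3309
step 2: x_pred=2.7497  r=-1.9697  x^+=1.5817  v^+=1.8578  a^+=0.9596
step 3: x_pred=4.7149  r=-3.9549  x^+=2.3697  v^+=2.3509  a^+=0.2142
step 4: x_pred=5.5281  r=-9.5581  x^+=-0.1399  v^+=0.8694  a^+=-1.5873
step 5: x_pred=-0.3158  r=1.0158  x^+=0.2866  v^+=-0.9601  a^+=-1.3958
step 6: x_pred=-2.0584  r=7.6884  x^+=2.5008  v^+=-1.3223  a^+=0.0533
step 7: x_pred=0.8645  r=-3.1145  x^+=-0.9824  v^+=-1.8260  a^+=-0.5337
step 8: x_pred=-3.7318  r=4.1218  x^+=-1.2876  v^+=-1.7476  a^+=0.2431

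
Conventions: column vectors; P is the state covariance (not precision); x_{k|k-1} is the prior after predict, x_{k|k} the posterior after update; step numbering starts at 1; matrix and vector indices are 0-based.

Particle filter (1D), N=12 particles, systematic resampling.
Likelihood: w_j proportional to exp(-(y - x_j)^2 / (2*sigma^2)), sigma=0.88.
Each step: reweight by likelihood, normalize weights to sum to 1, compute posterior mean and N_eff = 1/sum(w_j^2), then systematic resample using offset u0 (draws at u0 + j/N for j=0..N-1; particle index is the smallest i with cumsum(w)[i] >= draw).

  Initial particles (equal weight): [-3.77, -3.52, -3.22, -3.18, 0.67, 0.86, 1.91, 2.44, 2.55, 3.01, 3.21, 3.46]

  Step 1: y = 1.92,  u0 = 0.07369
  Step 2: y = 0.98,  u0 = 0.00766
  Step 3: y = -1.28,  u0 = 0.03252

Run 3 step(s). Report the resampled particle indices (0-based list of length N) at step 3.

step 1: w=[0.0000, 0.0000, 0.0000, 0.0000, 0.0813, 0.1079, 0.2230, 0.1873, 0.1726, 0.1035, 0.0761, 0.0482]  mean=2.1932  Neff=6.5928  idx=[4, 5, 6, 6, 6, 7, 7, 8, 8, 9, 10, 11]
step 2: w=[0.2005, 0.2113, 0.1220, 0.1220, 0.1220, 0.0539, 0.0539, 0.0434, 0.0434, 0.0149, 0.0086, 0.0040]  mean=1.5860  Neff=7.1733  idx=[0, 0, 0, 1, 1, 2, 2, 3, 4, 4, 6, 7]
step 3: w=[0.2328, 0.2328, 0.2328, 0.1410, 0.1410, 0.0038, 0.0038, 0.0038, 0.0038, 0.0038, 0.0004, 0.0002]  mean=0.7482  Neff=4.9396  idx=[0, 0, 0, 1, 1, 1, 2, 2, 3, 3, 4, 4]

resampled_idx = [0, 0, 0, 1, 1, 1, 2, 2, 3, 3, 4, 4]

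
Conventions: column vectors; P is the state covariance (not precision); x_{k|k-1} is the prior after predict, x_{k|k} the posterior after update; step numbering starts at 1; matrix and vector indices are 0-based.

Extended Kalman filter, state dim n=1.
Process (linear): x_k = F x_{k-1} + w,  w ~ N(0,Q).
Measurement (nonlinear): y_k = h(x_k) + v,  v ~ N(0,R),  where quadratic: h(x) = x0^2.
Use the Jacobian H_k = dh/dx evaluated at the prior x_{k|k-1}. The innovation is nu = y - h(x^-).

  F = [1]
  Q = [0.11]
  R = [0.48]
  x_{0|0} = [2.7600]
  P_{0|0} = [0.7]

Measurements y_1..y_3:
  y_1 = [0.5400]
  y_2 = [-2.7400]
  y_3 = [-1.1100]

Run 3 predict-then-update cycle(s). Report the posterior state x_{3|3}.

x_post = [0.1138]

step 1: x^-=[2.7600]  P^-=[0.8100]  H_jac=[5.5200]  S=[25.1610]  K=[0.1777]  nu=[-7.0776]  x^+=[1.5023]  P^+=[0.0155]
step 2: x^-=[1.5023]  P^-=[0.1255]  H_jac=[3.0046]  S=[1.6125]  K=[0.2338]  nu=[-4.9969]  x^+=[0.3343]  P^+=[0.0373]
step 3: x^-=[0.3343]  P^-=[0.1473]  H_jac=[0.6685]  S=[0.5458]  K=[0.1805]  nu=[-1.2217]  x^+=[0.1138]  P^+=[0.1296]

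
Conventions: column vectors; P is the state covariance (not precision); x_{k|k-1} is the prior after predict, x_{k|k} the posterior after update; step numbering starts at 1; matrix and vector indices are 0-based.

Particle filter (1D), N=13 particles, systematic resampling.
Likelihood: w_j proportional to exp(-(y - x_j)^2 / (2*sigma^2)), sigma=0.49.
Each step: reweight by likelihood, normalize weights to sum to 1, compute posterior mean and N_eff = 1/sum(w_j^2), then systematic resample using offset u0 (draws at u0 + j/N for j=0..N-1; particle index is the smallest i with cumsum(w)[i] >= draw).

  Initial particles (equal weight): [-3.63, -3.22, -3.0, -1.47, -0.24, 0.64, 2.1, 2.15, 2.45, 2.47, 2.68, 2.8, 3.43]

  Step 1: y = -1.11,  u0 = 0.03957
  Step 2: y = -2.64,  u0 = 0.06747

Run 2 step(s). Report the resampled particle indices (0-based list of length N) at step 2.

resampled_idx = [0, 1, 2, 2, 3, 4, 5, 6, 6, 7, 8, 9, 9]

step 1: w=[0.0000, 0.0001, 0.0006, 0.7850, 0.2126, 0.0017, 0.0000, 0.0000, 0.0000, 0.0000, 0.0000, 0.0000, 0.0000]  mean=-1.2059  Neff=1.5120  idx=[3, 3, 3, 3, 3, 3, 3, 3, 3, 3, 4, 4, 4]
step 2: w=[0.1000, 0.1000, 0.1000, 0.1000, 0.1000, 0.1000, 0.1000, 0.1000, 0.1000, 0.1000, 0.0000, 0.0000, 0.0000]  mean=-1.4700  Neff=10.0006  idx=[0, 1, 2, 2, 3, 4, 5, 6, 6, 7, 8, 9, 9]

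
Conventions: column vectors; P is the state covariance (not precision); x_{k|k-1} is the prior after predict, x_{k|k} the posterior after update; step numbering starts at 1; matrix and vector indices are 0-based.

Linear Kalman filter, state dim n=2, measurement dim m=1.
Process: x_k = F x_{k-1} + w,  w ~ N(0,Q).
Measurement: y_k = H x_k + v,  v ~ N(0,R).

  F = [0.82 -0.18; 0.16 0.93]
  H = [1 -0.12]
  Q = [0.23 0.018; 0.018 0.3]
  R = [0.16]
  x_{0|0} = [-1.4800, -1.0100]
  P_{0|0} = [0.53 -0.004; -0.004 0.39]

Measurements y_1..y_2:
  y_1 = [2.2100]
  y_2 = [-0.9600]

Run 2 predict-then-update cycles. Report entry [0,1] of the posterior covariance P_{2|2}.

step 1: x^-=[-1.0318, -1.1761]  P^-=[0.6002 0.0193; 0.0193 0.6497]  S=[0.7649]  K=[0.7816; -0.0767]  nu=[3.1007]  x^+=[1.3918, -1.4138]  P^+=[0.1329 0.0652; 0.0652 0.6452]
step 2: x^-=[1.3957, -1.0922]  P^-=[0.3210 -0.0248; -0.0248 0.8808]  S=[0.4996]  K=[0.6484; -0.2611]  nu=[-2.4868]  x^+=[-0.2168, -0.4429]  P^+=[0.1109 0.0598; 0.0598 0.8468]

P_post[0,1] = 0.0598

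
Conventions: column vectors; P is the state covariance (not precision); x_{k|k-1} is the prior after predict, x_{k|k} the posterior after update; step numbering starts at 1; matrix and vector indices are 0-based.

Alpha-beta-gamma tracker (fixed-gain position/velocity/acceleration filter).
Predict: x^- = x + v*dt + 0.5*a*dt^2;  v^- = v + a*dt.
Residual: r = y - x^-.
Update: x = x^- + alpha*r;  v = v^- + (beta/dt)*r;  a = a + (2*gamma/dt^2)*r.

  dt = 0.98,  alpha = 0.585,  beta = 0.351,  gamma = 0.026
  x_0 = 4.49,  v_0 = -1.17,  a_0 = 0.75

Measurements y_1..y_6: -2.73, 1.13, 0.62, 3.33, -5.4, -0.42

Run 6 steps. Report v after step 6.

step 1: x_pred=3.7036  r=-6.4336  x^+=-0.0601  v^+=-2.7393  a^+=0.4017
step 2: x_pred=-2.5517  r=3.6817  x^+=-0.3979  v^+=-1.0270  a^+=0.6010
step 3: x_pred=-1.1157  r=1.7357  x^+=-0.1003  v^+=0.1837  a^+=0.6950
step 4: x_pred=0.4134  r=2.9166  x^+=2.1196  v^+=1.9094  a^+=0.8529
step 5: x_pred=4.4004  r=-9.8004  x^+=-1.3329  v^+=-0.7649  a^+=0.3223
step 6: x_pred=-1.9277  r=1.5077  x^+=-1.0457  v^+=0.0909  a^+=0.4039

v_post = 0.0909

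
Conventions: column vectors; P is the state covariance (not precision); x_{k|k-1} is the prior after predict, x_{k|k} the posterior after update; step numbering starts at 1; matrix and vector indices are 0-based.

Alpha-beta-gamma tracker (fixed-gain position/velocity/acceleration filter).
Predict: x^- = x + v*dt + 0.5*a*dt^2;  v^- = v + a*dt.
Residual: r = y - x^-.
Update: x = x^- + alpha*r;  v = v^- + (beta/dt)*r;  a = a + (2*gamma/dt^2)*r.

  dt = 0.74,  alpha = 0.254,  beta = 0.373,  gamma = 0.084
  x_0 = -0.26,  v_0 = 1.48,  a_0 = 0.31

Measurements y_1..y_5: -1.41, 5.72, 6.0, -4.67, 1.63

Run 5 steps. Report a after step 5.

step 1: x_pred=0.9201  r=-2.3301  x^+=0.3282  v^+=0.5349  a^+=-0.4049
step 2: x_pred=0.6132  r=5.1068  x^+=1.9103  v^+=2.8094  a^+=1.1619
step 3: x_pred=4.3074  r=1.6926  x^+=4.7373  v^+=4.5223  a^+=1.6811
step 4: x_pred=8.5442  r=-13.2142  x^+=5.1878  v^+=-0.8943  a^+=-2.3729
step 5: x_pred=3.8763  r=-2.2463  x^+=3.3058  v^+=-3.7825  a^+=-3.0620

a_post = -3.0620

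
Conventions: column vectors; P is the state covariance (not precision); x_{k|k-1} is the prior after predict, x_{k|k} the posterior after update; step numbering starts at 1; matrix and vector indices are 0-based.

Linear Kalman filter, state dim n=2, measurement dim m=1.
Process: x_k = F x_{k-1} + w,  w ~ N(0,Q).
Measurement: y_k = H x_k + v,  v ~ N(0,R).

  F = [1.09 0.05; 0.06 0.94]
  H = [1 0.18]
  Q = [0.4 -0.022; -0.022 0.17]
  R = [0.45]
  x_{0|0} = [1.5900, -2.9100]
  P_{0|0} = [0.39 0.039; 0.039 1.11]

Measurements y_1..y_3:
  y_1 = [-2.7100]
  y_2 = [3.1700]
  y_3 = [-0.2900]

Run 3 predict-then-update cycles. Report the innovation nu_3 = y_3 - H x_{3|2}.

innov = [-1.7491]

step 1: x^-=[1.5876, -2.6400]  P^-=[0.8704 0.0958; 0.0958 1.1566]  S=[1.3923]  K=[0.6375; 0.2183]  nu=[-3.8224]  x^+=[-0.8492, -3.4744]  P^+=[0.3045 -0.0980; -0.0980 1.0903]
step 2: x^-=[-1.0994, -3.3169]  P^-=[0.7538 -0.0516; -0.0516 1.1234]  S=[1.2217]  K=[0.6095; 0.1233]  nu=[4.8664]  x^+=[1.8665, -2.7168]  P^+=[0.3001 -0.1434; -0.1434 1.1048]
step 3: x^-=[1.8987, -2.4418]  P^-=[0.7436 -0.0978; -0.0978 1.1311]  S=[1.1951]  K=[0.6075; 0.0885]  nu=[-1.7491]  x^+=[0.8360, -2.5967]  P^+=[0.3026 -0.1621; -0.1621 1.1217]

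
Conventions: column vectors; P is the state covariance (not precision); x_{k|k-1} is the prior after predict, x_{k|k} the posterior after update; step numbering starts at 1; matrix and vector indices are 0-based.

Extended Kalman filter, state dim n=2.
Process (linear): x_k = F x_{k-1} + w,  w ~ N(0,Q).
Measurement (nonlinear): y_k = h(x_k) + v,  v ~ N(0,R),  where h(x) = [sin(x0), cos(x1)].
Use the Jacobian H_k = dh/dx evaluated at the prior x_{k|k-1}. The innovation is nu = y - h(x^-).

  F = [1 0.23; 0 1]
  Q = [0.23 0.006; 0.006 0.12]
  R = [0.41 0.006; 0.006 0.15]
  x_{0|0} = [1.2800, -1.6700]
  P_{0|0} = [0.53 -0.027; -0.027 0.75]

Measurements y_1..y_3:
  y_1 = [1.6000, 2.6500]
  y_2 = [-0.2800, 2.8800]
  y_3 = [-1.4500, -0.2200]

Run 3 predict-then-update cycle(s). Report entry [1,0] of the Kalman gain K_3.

step 1: x^-=[0.8959, -1.6700]  P^-=[0.7873 0.1515; 0.1515 0.8700]  H_jac=[0.6248 0.0000; 0.0000 0.9951]  S=[0.7173 0.1002; 0.1002 1.0115]  K=[0.6742 0.0823; 0.0126 0.8547]  nu=[0.8192, 2.7490]  x^+=[1.6744, 0.6898]  P^+=[0.4432 0.0165; 0.0165 0.1289]
step 2: x^-=[1.8330, 0.6898]  P^-=[0.6876 0.0521; 0.0521 0.2489]  H_jac=[-0.2592 0.0000; 0.0000 -0.6364]  S=[0.4562 0.0146; 0.0146 0.2508]  K=[-0.3872 -0.1097; -0.0094 -0.6310]  nu=[-1.2458, 2.1086]  x^+=[2.0841, -0.6291]  P^+=[0.6149 0.0295; 0.0295 0.1488]
step 3: x^-=[1.9394, -0.6291]  P^-=[0.8664 0.0697; 0.0697 0.2688]  H_jac=[-0.3604 0.0000; 0.0000 0.5884]  S=[0.5225 -0.0088; -0.0088 0.2431]  K=[-0.5950 0.1473; -0.0372 0.6494]  nu=[-2.3828, -1.0286]  x^+=[3.2058, -1.2084]  P^+=[0.6746 0.0315; 0.0315 0.1652]

K[1,0] = -0.0372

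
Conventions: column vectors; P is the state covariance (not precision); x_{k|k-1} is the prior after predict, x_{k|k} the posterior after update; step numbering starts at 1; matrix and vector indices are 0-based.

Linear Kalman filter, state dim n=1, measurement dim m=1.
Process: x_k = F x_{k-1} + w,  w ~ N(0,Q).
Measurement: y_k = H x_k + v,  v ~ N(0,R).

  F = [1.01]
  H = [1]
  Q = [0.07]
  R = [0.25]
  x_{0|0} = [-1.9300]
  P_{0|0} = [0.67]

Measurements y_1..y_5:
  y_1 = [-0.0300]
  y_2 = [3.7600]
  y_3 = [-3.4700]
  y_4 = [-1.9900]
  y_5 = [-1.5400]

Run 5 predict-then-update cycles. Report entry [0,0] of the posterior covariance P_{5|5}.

P_post[0,0] = 0.1040

step 1: x^-=[-1.9493]  P^-=[0.7535]  S=[1.0035]  K=[0.7509]  nu=[1.9193]  x^+=[-0.5082]  P^+=[0.1877]
step 2: x^-=[-0.5132]  P^-=[0.2615]  S=[0.5115]  K=[0.5112]  nu=[4.2732]  x^+=[1.6714]  P^+=[0.1278]
step 3: x^-=[1.6881]  P^-=[0.2004]  S=[0.4504]  K=[0.4449]  nu=[-5.1581]  x^+=[-0.6068]  P^+=[0.1112]
step 4: x^-=[-0.6129]  P^-=[0.1835]  S=[0.4335]  K=[0.4232]  nu=[-1.3771]  x^+=[-1.1957]  P^+=[0.1058]
step 5: x^-=[-1.2077]  P^-=[0.1779]  S=[0.4279]  K=[0.4158]  nu=[-0.3323]  x^+=[-1.3459]  P^+=[0.1040]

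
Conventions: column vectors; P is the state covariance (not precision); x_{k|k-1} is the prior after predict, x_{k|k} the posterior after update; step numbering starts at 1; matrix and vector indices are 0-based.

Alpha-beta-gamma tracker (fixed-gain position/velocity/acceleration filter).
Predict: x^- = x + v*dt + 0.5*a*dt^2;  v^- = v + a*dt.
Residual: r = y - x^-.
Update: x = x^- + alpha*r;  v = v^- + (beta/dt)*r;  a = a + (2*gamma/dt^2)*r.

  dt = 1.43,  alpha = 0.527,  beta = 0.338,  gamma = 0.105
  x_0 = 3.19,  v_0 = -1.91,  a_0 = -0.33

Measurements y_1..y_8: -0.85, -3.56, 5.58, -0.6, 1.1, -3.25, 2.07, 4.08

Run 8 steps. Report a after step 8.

step 1: x_pred=0.1213  r=-0.9713  x^+=-0.3906  v^+=-2.6115  a^+=-0.4297
step 2: x_pred=-4.5644  r=1.0044  x^+=-4.0351  v^+=-2.9886  a^+=-0.3266
step 3: x_pred=-8.6427  r=14.2227  x^+=-1.1474  v^+=-0.0939  a^+=1.1340
step 4: x_pred=-0.1222  r=-0.4778  x^+=-0.3740  v^+=1.4148  a^+=1.0849
step 5: x_pred=2.7584  r=-1.6584  x^+=1.8844  v^+=2.5742  a^+=0.9146
step 6: x_pred=6.5007  r=-9.7507  x^+=1.3621  v^+=1.5774  a^+=-0.0867
step 7: x_pred=3.5291  r=-1.4591  x^+=2.7602  v^+=1.1085  a^+=-0.2366
step 8: x_pred=4.1035  r=-0.0235  x^+=4.0911  v^+=0.7647  a^+=-0.2390

a_post = -0.2390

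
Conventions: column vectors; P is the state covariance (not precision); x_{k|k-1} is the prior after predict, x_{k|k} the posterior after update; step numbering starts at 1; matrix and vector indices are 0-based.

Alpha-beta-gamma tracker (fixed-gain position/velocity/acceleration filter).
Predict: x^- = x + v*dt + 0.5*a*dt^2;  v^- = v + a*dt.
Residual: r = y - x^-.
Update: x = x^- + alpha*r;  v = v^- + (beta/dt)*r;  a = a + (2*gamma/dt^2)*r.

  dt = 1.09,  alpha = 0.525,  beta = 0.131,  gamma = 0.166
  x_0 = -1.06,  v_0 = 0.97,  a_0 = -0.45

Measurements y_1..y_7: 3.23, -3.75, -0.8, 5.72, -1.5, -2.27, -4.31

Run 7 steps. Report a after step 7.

a_post = -0.7536

step 1: x_pred=-0.2700  r=3.5000  x^+=1.5675  v^+=0.9001  a^+=0.5280
step 2: x_pred=2.8623  r=-6.6123  x^+=-0.6091  v^+=0.6810  a^+=-1.3197
step 3: x_pred=-0.6508  r=-0.1492  x^+=-0.7291  v^+=-0.7754  a^+=-1.3614
step 4: x_pred=-2.3830  r=8.1030  x^+=1.8711  v^+=-1.2854  a^+=0.9029
step 5: x_pred=1.0063  r=-2.5063  x^+=-0.3095  v^+=-0.6025  a^+=0.2026
step 6: x_pred=-0.8459  r=-1.4241  x^+=-1.5936  v^+=-0.5529  a^+=-0.1954
step 7: x_pred=-2.3122  r=-1.9978  x^+=-3.3611  v^+=-1.0059  a^+=-0.7536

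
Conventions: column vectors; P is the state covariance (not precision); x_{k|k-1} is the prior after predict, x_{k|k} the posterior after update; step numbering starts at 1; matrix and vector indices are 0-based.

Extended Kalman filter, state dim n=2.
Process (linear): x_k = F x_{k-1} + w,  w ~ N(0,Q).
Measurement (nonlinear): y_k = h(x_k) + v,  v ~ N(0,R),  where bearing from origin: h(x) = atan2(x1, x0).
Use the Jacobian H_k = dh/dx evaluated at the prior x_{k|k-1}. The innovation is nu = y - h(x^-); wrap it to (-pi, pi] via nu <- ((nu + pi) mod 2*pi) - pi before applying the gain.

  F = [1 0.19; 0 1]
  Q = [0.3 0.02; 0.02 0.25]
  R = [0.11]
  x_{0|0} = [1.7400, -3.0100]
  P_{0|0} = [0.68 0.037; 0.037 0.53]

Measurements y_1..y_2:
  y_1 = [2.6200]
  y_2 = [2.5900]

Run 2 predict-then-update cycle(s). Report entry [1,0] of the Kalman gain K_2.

step 1: x^-=[1.1681, -3.0100]  P^-=[1.0132 0.1577; 0.1577 0.7800]  H_jac=[0.2887 0.1121]  S=[0.2145]  K=[1.4465; 0.6198]  nu=[-2.4626]  x^+=[-2.3939, -4.5364]  P^+=[0.5645 -0.0346; -0.0346 0.6976]
step 2: x^-=[-3.2558, -4.5364]  P^-=[0.8765 0.1180; 0.1180 0.9476]  H_jac=[0.1455 -0.1044]  S=[0.1353]  K=[0.8515; -0.6045]  nu=[-1.4999]  x^+=[-4.5330, -3.6297]  P^+=[0.7784 0.1876; 0.1876 0.8982]

K[1,0] = -0.6045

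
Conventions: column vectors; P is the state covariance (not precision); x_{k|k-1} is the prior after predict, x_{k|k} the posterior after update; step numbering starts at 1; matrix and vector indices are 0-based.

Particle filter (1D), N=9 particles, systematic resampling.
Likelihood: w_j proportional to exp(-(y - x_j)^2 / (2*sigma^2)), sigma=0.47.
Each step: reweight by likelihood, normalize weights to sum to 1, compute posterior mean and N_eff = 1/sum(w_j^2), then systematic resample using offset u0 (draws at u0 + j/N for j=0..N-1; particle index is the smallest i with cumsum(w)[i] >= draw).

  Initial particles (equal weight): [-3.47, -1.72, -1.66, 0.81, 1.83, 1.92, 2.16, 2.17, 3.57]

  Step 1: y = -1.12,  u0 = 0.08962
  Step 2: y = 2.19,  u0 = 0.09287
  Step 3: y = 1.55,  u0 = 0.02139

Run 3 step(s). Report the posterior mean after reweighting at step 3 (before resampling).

post_mean = -1.6664

step 1: w=[0.0000, 0.4613, 0.5385, 0.0002, 0.0000, 0.0000, 0.0000, 0.0000, 0.0000]  mean=-1.6871  Neff=1.9891  idx=[1, 1, 1, 1, 2, 2, 2, 2, 2]
step 2: w=[0.0545, 0.0545, 0.0545, 0.0545, 0.1564, 0.1564, 0.1564, 0.1564, 0.1564]  mean=-1.6731  Neff=7.4530  idx=[1, 3, 4, 5, 6, 6, 7, 8, 8]
step 3: w=[0.0530, 0.0530, 0.1277, 0.1277, 0.1277, 0.1277, 0.1277, 0.1277, 0.1277]  mean=-1.6664  Neff=8.3471  idx=[0, 2, 3, 3, 4, 5, 6, 7, 8]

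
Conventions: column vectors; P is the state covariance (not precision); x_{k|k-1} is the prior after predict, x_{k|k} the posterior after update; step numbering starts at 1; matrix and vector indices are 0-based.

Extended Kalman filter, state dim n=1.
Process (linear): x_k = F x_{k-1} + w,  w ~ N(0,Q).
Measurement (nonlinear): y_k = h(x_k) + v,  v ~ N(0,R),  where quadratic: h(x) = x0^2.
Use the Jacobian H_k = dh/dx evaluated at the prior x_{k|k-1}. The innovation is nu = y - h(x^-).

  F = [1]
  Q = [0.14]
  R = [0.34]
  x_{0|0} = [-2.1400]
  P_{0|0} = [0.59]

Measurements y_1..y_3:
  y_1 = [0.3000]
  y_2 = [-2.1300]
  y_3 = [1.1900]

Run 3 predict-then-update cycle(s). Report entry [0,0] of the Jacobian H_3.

step 1: x^-=[-2.1400]  P^-=[0.7300]  H_jac=[-4.2800]  S=[13.7124]  K=[-0.2279]  nu=[-4.2796]  x^+=[-1.1649]  P^+=[0.0181]
step 2: x^-=[-1.1649]  P^-=[0.1581]  H_jac=[-2.3298]  S=[1.1981]  K=[-0.3074]  nu=[-3.4870]  x^+=[-0.0929]  P^+=[0.0449]
step 3: x^-=[-0.0929]  P^-=[0.1849]  H_jac=[-0.1858]  S=[0.3464]  K=[-0.0992]  nu=[1.1814]  x^+=[-0.2101]  P^+=[0.1815]

H_jac[0,0] = -0.1858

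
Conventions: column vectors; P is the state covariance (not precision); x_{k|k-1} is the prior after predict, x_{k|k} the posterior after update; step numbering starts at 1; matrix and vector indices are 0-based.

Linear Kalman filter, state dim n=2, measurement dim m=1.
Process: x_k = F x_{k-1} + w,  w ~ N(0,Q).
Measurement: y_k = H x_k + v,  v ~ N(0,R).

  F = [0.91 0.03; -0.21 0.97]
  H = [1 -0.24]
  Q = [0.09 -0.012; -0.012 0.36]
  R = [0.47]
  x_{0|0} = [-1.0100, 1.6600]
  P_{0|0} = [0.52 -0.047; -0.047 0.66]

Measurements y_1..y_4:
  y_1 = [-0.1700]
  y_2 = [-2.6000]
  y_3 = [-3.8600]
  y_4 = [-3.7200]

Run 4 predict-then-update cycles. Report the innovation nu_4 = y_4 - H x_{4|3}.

innov = [-1.5802]

step 1: x^-=[-0.8693, 1.8223]  P^-=[0.5186 -0.1334; -0.1334 1.0231]  S=[1.1116]  K=[0.4954; -0.3409]  nu=[1.1367]  x^+=[-0.3062, 1.4349]  P^+=[0.2459 0.0543; 0.0543 0.8939]
step 2: x^-=[-0.2356, 1.4561]  P^-=[0.2974 0.0146; 0.0146 1.1898]  S=[0.8289]  K=[0.3545; -0.3268]  nu=[-2.0149]  x^+=[-0.9500, 2.1147]  P^+=[0.1932 0.1107; 0.1107 1.1013]
step 3: x^-=[-0.8010, 2.2507]  P^-=[0.2570 0.0801; 0.0801 1.3596]  S=[0.7669]  K=[0.3101; -0.3210]  nu=[-2.5188]  x^+=[-1.5820, 3.0593]  P^+=[0.1833 0.1565; 0.1565 1.2806]
step 4: x^-=[-1.3479, 3.2997]  P^-=[0.2515 0.1274; 0.1274 1.5092]  S=[0.7473]  K=[0.2956; -0.3143]  nu=[-1.5802]  x^+=[-1.8150, 3.7963]  P^+=[0.1862 0.1968; 0.1968 1.4354]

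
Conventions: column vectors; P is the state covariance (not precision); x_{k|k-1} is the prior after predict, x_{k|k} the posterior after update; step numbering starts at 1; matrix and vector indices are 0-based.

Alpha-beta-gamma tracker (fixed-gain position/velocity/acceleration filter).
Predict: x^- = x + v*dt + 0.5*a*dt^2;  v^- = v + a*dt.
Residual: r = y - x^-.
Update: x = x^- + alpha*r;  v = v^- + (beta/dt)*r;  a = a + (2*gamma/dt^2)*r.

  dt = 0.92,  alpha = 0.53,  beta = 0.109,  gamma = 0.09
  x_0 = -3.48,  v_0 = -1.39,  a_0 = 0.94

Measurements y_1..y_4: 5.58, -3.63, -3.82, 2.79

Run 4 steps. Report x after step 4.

step 1: x_pred=-4.3610  r=9.9410  x^+=0.9077  v^+=0.6526  a^+=3.0541
step 2: x_pred=2.8006  r=-6.4306  x^+=-0.6076  v^+=2.7005  a^+=1.6865
step 3: x_pred=2.5906  r=-6.4106  x^+=-0.8070  v^+=3.4926  a^+=0.3232
step 4: x_pred=2.5429  r=0.2471  x^+=2.6739  v^+=3.8192  a^+=0.3758

x_post = 2.6739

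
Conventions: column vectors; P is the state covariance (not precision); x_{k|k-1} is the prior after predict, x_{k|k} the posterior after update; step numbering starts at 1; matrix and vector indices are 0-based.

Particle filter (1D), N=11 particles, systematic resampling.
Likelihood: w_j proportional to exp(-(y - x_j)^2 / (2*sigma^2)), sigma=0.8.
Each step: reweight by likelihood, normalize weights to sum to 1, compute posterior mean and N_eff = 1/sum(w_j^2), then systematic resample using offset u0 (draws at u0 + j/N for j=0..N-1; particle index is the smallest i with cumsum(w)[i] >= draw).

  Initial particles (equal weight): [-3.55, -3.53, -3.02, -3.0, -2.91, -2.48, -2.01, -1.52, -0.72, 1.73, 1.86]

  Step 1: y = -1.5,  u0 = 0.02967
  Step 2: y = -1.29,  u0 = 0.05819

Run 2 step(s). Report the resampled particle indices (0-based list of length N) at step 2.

resampled_idx = [2, 4, 5, 5, 6, 7, 7, 8, 9, 9, 10]

step 1: w=[0.0106, 0.0113, 0.0465, 0.0488, 0.0598, 0.1335, 0.2308, 0.2827, 0.1758, 0.0001, 0.0000]  mean=-1.8896  Neff=5.2550  idx=[2, 4, 5, 5, 6, 6, 7, 7, 7, 8, 8]
step 2: w=[0.0145, 0.0194, 0.0497, 0.0497, 0.1003, 0.1003, 0.1443, 0.1443, 0.1443, 0.1166, 0.1166]  mean=-1.5758  Neff=8.6730  idx=[2, 4, 5, 5, 6, 7, 7, 8, 9, 9, 10]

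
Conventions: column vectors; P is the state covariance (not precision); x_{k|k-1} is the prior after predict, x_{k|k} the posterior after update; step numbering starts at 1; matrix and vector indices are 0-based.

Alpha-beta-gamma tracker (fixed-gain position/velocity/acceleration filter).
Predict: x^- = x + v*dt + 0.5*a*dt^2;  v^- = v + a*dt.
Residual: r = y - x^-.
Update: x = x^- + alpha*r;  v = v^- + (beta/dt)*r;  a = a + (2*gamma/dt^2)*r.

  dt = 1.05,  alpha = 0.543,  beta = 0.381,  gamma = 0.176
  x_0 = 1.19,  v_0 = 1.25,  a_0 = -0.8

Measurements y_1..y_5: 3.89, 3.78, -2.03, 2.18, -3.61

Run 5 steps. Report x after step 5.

step 1: x_pred=2.0615  r=1.8285  x^+=3.0544  v^+=1.0735  a^+=-0.2162
step 2: x_pred=4.0624  r=-0.2824  x^+=3.9090  v^+=0.7440  a^+=-0.3064
step 3: x_pred=4.5214  r=-6.5514  x^+=0.9640  v^+=-1.9549  a^+=-2.3980
step 4: x_pred=-2.4106  r=4.5906  x^+=0.0821  v^+=-2.8071  a^+=-0.9324
step 5: x_pred=-3.3793  r=-0.2307  x^+=-3.5046  v^+=-3.8698  a^+=-1.0060

x_post = -3.5046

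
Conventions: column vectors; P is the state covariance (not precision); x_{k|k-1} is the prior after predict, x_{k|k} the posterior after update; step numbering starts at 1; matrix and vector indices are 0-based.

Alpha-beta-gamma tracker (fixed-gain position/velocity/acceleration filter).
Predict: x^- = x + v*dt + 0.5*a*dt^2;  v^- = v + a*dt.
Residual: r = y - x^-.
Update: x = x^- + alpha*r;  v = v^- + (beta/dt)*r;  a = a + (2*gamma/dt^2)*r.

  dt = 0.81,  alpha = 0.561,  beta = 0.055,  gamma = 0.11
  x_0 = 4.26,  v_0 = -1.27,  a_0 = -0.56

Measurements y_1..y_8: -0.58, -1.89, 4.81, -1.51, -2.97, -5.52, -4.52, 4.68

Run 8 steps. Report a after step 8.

step 1: x_pred=3.0476  r=-3.6276  x^+=1.0125  v^+=-1.9699  a^+=-1.7764
step 2: x_pred=-1.1659  r=-0.7241  x^+=-1.5721  v^+=-3.4580  a^+=-2.0192
step 3: x_pred=-5.0354  r=9.8454  x^+=0.4878  v^+=-4.4250  a^+=1.2821
step 4: x_pred=-2.6758  r=1.1658  x^+=-2.0218  v^+=-3.3073  a^+=1.6730
step 5: x_pred=-4.1519  r=1.1819  x^+=-3.4888  v^+=-1.8719  a^+=2.0693
step 6: x_pred=-4.3262  r=-1.1938  x^+=-4.9959  v^+=-0.2768  a^+=1.6690
step 7: x_pred=-4.6726  r=0.1526  x^+=-4.5870  v^+=1.0855  a^+=1.7202
step 8: x_pred=-3.1434  r=7.8234  x^+=1.2455  v^+=3.0101  a^+=4.3435

a_post = 4.3435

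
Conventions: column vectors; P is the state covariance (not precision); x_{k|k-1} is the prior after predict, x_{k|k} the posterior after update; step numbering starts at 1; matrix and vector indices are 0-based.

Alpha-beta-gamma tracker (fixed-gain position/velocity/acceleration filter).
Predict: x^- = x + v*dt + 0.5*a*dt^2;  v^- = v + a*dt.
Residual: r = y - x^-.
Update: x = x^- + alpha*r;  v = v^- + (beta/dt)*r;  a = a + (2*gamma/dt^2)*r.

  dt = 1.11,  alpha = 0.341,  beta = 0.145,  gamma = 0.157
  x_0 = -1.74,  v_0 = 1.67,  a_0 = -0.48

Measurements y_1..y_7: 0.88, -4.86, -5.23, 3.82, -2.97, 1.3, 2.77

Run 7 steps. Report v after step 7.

v_post = 4.5195

step 1: x_pred=-0.1820  r=1.0620  x^+=0.1801  v^+=1.2759  a^+=-0.2093
step 2: x_pred=1.4675  r=-6.3275  x^+=-0.6902  v^+=0.2170  a^+=-1.8219
step 3: x_pred=-1.5717  r=-3.6583  x^+=-2.8192  v^+=-2.2832  a^+=-2.7542
step 4: x_pred=-7.0503  r=10.8703  x^+=-3.3435  v^+=-3.9204  a^+=0.0161
step 5: x_pred=-7.6852  r=4.7152  x^+=-6.0773  v^+=-3.2866  a^+=1.2177
step 6: x_pred=-8.9752  r=10.2752  x^+=-5.4714  v^+=-0.5926  a^+=3.8364
step 7: x_pred=-3.7658  r=6.5358  x^+=-1.5371  v^+=4.5195  a^+=5.5020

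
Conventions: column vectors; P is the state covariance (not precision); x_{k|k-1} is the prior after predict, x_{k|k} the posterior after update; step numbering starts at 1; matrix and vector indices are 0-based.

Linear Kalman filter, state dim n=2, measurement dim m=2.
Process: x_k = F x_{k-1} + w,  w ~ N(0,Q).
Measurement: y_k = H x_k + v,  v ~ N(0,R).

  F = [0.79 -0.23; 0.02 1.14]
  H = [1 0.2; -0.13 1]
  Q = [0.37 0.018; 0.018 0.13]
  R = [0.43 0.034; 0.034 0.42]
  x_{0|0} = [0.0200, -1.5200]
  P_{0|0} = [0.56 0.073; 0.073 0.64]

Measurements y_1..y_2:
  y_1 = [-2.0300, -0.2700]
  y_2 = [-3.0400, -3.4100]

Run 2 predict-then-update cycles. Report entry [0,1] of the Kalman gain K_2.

step 1: x^-=[0.3654, -1.7324]  P^-=[0.7268 -0.0756; -0.0756 0.9653]  S=[1.1652 0.0590; 0.0590 1.4172]  K=[0.6182 -0.1457; 0.0662 0.6853]  nu=[-2.0489, 1.5099]  x^+=[-1.1212, -0.8332]  P^+=[0.2621 -0.0061; -0.0061 0.2893]
step 2: x^-=[-0.6941, -0.9723]  P^-=[0.5511 -0.0592; -0.0592 0.5058]  S=[0.9776 0.0059; 0.0059 0.9505]  K=[0.5524 -0.1411; 0.0397 0.5400]  nu=[-2.1514, -2.5279]  x^+=[-1.5261, -2.4227]  P^+=[0.2347 -0.0099; -0.0099 0.2268]

K[0,1] = -0.1411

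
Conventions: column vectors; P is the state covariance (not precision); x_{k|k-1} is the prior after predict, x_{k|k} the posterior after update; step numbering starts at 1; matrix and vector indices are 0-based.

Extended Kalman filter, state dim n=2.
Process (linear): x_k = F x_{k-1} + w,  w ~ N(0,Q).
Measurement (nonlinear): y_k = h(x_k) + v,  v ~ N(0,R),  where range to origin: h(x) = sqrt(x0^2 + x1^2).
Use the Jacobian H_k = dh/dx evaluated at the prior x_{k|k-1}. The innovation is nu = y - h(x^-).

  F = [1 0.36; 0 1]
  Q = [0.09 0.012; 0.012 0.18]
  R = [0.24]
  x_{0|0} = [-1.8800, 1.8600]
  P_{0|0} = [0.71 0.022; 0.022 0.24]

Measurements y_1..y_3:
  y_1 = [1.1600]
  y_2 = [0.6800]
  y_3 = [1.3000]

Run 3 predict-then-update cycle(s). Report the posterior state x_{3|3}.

x_post = [-0.0815, 1.1329]

step 1: x^-=[-1.2104, 1.8600]  P^-=[0.8469 0.1204; 0.1204 0.4200]  H_jac=[-0.5454 0.8382]  S=[0.6769]  K=[-0.5333; 0.4230]  nu=[-1.0592]  x^+=[-0.6455, 1.4120]  P^+=[0.6544 0.2731; 0.2731 0.2989]
step 2: x^-=[-0.1372, 1.4120]  P^-=[0.9798 0.3927; 0.3927 0.4789]  H_jac=[-0.0967 0.9953]  S=[0.6479]  K=[0.4570; 0.6770]  nu=[-0.7386]  x^+=[-0.4748, 0.9119]  P^+=[0.8444 0.1923; 0.1923 0.1819]
step 3: x^-=[-0.1465, 0.9119]  P^-=[1.0964 0.2697; 0.2697 0.3619]  H_jac=[-0.1586 0.9873]  S=[0.5359]  K=[0.1726; 0.5870]  nu=[0.3764]  x^+=[-0.0815, 1.1329]  P^+=[1.0805 0.2155; 0.2155 0.1773]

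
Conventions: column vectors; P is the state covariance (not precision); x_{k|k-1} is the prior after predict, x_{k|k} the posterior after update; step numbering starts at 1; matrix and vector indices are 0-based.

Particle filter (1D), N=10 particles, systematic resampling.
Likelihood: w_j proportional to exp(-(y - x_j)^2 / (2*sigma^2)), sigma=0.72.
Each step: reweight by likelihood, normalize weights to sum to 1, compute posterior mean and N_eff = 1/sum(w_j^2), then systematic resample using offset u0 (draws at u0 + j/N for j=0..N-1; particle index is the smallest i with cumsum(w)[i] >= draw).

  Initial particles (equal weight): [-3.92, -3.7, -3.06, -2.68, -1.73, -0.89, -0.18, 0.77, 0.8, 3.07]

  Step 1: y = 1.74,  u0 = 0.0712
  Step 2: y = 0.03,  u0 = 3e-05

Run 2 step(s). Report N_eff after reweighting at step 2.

N_eff = 7.9971

step 1: w=[0.0000, 0.0000, 0.0000, 0.0000, 0.0000, 0.0012, 0.0274, 0.3875, 0.4095, 0.1744]  mean=1.1552  Neff=2.8654  idx=[7, 7, 7, 7, 8, 8, 8, 8, 9, 9]
step 2: w=[0.1277, 0.1277, 0.1277, 0.1277, 0.1223, 0.1223, 0.1223, 0.1223, 0.0000, 0.0000]  mean=0.7848  Neff=7.9971  idx=[0, 0, 1, 2, 3, 3, 4, 5, 6, 7]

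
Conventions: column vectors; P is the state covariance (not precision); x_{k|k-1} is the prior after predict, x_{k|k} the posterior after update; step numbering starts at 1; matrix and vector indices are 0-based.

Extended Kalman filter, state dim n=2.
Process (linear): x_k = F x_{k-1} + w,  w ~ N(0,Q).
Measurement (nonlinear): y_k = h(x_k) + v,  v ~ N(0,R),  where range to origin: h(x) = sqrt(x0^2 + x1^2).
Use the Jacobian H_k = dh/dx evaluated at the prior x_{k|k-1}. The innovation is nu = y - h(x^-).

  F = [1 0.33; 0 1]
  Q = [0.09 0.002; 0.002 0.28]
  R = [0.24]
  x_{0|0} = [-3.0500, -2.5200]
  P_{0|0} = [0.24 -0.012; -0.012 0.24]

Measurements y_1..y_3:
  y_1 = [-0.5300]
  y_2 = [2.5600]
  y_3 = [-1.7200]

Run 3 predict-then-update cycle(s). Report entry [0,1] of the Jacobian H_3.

step 1: x^-=[-3.8816, -2.5200]  P^-=[0.3482 0.0692; 0.0692 0.5200]  H_jac=[-0.8387 -0.5445]  S=[0.7024]  K=[-0.4695; -0.4858]  nu=[-5.1579]  x^+=[-1.4601, -0.0144]  P^+=[0.1934 -0.0910; -0.0910 0.3543]
step 2: x^-=[-1.4648, -0.0144]  P^-=[0.2619 0.0279; 0.0279 0.6343]  H_jac=[-1.0000 -0.0098]  S=[0.5025]  K=[-0.5218; -0.0680]  nu=[1.0951]  x^+=[-2.0362, -0.0888]  P^+=[0.1251 0.0101; 0.0101 0.6319]
step 3: x^-=[-2.0655, -0.0888]  P^-=[0.2906 0.2206; 0.2206 0.9119]  H_jac=[-0.9991 -0.0430]  S=[0.5507]  K=[-0.5444; -0.4714]  nu=[-3.7874]  x^+=[-0.0035, 1.6967]  P^+=[0.1274 0.0793; 0.0793 0.7895]

H_jac[0,1] = -0.0430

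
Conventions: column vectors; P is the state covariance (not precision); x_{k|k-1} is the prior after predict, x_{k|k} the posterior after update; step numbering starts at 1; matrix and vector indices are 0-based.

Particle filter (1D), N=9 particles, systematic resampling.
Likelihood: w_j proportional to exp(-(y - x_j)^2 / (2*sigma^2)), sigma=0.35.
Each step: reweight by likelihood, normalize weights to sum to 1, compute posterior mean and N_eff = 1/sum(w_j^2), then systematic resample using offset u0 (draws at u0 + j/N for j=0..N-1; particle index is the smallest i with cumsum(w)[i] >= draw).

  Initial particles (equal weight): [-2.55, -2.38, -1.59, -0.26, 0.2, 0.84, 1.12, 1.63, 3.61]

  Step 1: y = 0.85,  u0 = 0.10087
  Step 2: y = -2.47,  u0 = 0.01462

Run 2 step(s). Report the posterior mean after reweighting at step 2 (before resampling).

post_mean = 0.8401

step 1: w=[0.0000, 0.0000, 0.0000, 0.0033, 0.0887, 0.4972, 0.3694, 0.0415, 0.0000]  mean=0.9159  Neff=2.5431  idx=[5, 5, 5, 5, 5, 6, 6, 6, 7]
step 2: w=[0.2000, 0.2000, 0.2000, 0.2000, 0.2000, 0.0001, 0.0001, 0.0001, 0.0000]  mean=0.8401  Neff=5.0023  idx=[0, 0, 1, 1, 2, 2, 3, 3, 4]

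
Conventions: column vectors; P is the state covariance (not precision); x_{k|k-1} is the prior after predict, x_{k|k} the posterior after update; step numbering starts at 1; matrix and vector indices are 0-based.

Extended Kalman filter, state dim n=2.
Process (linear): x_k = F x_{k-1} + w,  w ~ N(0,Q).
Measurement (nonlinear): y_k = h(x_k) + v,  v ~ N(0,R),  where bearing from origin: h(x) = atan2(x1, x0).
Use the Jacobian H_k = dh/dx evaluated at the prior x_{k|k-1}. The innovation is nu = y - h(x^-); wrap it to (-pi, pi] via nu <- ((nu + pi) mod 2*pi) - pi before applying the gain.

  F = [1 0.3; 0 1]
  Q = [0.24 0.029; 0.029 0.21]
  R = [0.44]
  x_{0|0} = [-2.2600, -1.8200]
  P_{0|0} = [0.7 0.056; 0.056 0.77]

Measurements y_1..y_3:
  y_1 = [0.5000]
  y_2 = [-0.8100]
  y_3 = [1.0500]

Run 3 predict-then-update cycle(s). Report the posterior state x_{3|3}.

x_post = [-4.5738, -2.9202]

step 1: x^-=[-2.8060, -1.8200]  P^-=[1.0429 0.3160; 0.3160 0.9800]  H_jac=[0.1627 -0.2508]  S=[0.5035]  K=[0.1796; -0.3861]  nu=[3.0662]  x^+=[-2.2554, -3.0040]  P^+=[1.0267 0.3509; 0.3509 0.9049]
step 2: x^-=[-3.1566, -3.0040]  P^-=[1.5587 0.6514; 0.6514 1.1149]  H_jac=[0.1582 -0.1662]  S=[0.4756]  K=[0.2908; -0.1730]  nu=[1.5710]  x^+=[-2.6997, -3.2758]  P^+=[1.5184 0.6753; 0.6753 1.1007]
step 3: x^-=[-3.6825, -3.2758]  P^-=[2.2627 1.0345; 1.0345 1.3107]  H_jac=[0.1349 -0.1516]  S=[0.4690]  K=[0.3162; -0.1262]  nu=[-2.8186]  x^+=[-4.5738, -2.9202]  P^+=[2.2158 1.0532; 1.0532 1.3032]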